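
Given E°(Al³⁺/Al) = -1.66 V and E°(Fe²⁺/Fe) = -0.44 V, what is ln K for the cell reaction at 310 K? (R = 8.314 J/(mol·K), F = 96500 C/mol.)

E°_cell = -0.44 − (-1.66) = 1.22 V, with n = 6 electrons transferred.
At equilibrium E = 0, so the Nernst equation gives ln K = nFE°/RT = (6)(96500)(1.22)/((8.314)(310)) = 274.07.

ln K = 274.1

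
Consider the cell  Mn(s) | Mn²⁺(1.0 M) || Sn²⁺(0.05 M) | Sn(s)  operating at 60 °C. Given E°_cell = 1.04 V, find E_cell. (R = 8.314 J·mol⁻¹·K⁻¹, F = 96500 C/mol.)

0.997 V

Balancing electrons gives n = 2; the reaction quotient is Q = [Mn²⁺]/[Sn²⁺] = 20.0.
E = E° − (RT/nF) ln Q = 1.04 − (8.314×333)/(2×96500) × (2.996) = 1.040 − 0.043 = 0.997 V.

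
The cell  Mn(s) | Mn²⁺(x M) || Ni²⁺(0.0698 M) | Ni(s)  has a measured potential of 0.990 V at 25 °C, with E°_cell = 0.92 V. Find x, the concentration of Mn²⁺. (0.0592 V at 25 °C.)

3 × 10^-4 M

From the Nernst equation, log Q = n(E° − E)/0.0592 = 2(0.92 − 0.990)/0.0592 = -2.365, so Q = 0.00432.
With Q = [Mn²⁺]/[Ni²⁺] and the known concentrations, [Mn²⁺] in the numerator gives [Mn²⁺] = 3 × 10^-4 M.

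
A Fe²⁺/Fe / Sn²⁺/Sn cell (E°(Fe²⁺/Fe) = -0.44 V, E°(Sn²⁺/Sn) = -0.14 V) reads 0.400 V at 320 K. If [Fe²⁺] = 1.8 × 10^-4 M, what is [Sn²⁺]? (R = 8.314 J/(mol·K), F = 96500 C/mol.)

From the Nernst equation, ln Q = nF(E° − E)/RT = 2×96500×(0.30 − 0.400)/(8.314×320) = -7.254, so Q = 7.07 × 10^-4.
With Q = [Fe²⁺]/[Sn²⁺] and the known concentrations, [Sn²⁺] in the denominator gives [Sn²⁺] = 0.25 M.

0.25 M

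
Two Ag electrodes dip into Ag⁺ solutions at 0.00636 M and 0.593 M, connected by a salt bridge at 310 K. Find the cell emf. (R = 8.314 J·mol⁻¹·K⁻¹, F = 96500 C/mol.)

0.12 V

Both half-cells are Ag⁺/Ag, so E°_cell = 0. The concentrated side is the cathode; the cell reaction moves Ag⁺ from high to low concentration with n = 1.
Q = [Ag⁺]_dilute/[Ag⁺]_conc = 0.00636/0.593 = 0.0107.
E = 0 − (RT/nF) ln Q = −((8.314×310)/(1×96500))(-4.535) = 0.1211 V.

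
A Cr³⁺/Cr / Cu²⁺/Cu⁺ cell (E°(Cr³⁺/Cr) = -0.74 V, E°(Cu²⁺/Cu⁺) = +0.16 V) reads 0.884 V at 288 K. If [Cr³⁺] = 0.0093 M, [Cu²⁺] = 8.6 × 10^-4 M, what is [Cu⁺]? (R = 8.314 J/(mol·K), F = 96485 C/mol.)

0.0078 M

From the Nernst equation, ln Q = nF(E° − E)/RT = 3×96485×(0.90 − 0.884)/(8.314×288) = 1.934, so Q = 6.92.
With Q = [Cr³⁺]·[Cu⁺]^3/[Cu²⁺]^3 and the known concentrations, [Cu⁺]^3 in the numerator gives [Cu⁺] = 0.0078 M.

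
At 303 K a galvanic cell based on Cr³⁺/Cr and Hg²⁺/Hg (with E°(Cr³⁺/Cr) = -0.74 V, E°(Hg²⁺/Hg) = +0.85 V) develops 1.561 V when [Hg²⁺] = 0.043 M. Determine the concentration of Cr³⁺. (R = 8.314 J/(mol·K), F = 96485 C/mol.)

From the Nernst equation, ln Q = nF(E° − E)/RT = 6×96485×(1.59 − 1.561)/(8.314×303) = 6.664, so Q = 784.
With Q = [Cr³⁺]^2/[Hg²⁺]^3 and the known concentrations, [Cr³⁺]^2 in the numerator gives [Cr³⁺] = 0.25 M.

0.25 M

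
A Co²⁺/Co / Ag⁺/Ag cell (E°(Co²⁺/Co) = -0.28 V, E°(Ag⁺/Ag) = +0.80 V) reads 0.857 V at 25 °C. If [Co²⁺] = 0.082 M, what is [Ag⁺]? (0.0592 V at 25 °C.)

From the Nernst equation, log Q = n(E° − E)/0.0592 = 2(1.08 − 0.857)/0.0592 = 7.534, so Q = 3.42 × 10^7.
With Q = [Co²⁺]/[Ag⁺]^2 and the known concentrations, [Ag⁺]^2 in the denominator gives [Ag⁺] = 4.9 × 10^-5 M.

4.9 × 10^-5 M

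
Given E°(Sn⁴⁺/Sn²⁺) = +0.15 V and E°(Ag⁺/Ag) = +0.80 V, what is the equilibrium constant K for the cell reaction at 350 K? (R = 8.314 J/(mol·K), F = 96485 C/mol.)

5.2 × 10^18

E°_cell = +0.80 − (+0.15) = 0.65 V, with n = 2 electrons transferred.
At equilibrium E = 0, so the Nernst equation gives ln K = nFE°/RT = (2)(96485)(0.65)/((8.314)(350)) = 43.10.
K = e^43.10 = 5.2 × 10^18.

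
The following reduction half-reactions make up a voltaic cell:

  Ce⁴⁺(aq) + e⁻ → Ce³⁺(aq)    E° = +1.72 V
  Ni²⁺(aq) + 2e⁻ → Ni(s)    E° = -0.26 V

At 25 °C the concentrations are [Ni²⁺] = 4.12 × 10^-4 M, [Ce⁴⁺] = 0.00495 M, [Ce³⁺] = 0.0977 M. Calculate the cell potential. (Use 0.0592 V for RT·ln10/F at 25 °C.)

2.00 V

The Ce⁴⁺/Ce³⁺ couple has the higher reduction potential and acts as the cathode, so E°_cell = +1.72 − (-0.26) = 1.98 V.
Balancing electrons gives n = 2; the reaction quotient is Q = [Ni²⁺]·[Ce³⁺]^2/[Ce⁴⁺]^2 = 0.161.
At 25 °C, E = E° − (0.0592/n) log Q = 1.98 − (0.0592/2)(-0.795) = 1.980 + 0.024 = 2.004 V.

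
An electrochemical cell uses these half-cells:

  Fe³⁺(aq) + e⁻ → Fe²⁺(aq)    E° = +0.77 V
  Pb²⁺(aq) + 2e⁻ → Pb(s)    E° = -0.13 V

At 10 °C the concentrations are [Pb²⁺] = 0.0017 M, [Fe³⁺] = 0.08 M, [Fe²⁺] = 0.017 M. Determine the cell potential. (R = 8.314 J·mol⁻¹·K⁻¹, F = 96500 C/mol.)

The Fe³⁺/Fe²⁺ couple has the higher reduction potential and acts as the cathode, so E°_cell = +0.77 − (-0.13) = 0.90 V.
Balancing electrons gives n = 2; the reaction quotient is Q = [Pb²⁺]·[Fe²⁺]^2/[Fe³⁺]^2 = 7.68 × 10^-5.
E = E° − (RT/nF) ln Q = 0.90 − (8.314×283)/(2×96500) × (-9.475) = 0.900 + 0.116 = 1.016 V.

1.02 V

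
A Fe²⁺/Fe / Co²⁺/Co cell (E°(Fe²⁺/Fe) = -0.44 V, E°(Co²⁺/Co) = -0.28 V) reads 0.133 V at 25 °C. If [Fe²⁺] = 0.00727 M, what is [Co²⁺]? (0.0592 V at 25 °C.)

8.9 × 10^-4 M

From the Nernst equation, log Q = n(E° − E)/0.0592 = 2(0.16 − 0.133)/0.0592 = 0.912, so Q = 8.17.
With Q = [Fe²⁺]/[Co²⁺] and the known concentrations, [Co²⁺] in the denominator gives [Co²⁺] = 8.9 × 10^-4 M.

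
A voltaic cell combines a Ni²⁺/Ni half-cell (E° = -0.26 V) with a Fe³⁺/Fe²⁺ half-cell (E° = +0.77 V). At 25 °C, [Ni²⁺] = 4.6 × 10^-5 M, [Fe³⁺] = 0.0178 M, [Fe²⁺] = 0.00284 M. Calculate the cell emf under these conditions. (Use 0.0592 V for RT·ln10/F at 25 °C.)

The Fe³⁺/Fe²⁺ couple has the higher reduction potential and acts as the cathode, so E°_cell = +0.77 − (-0.26) = 1.03 V.
Balancing electrons gives n = 2; the reaction quotient is Q = [Ni²⁺]·[Fe²⁺]^2/[Fe³⁺]^2 = 1.17 × 10^-6.
At 25 °C, E = E° − (0.0592/n) log Q = 1.03 − (0.0592/2)(-5.931) = 1.030 + 0.176 = 1.206 V.

1.21 V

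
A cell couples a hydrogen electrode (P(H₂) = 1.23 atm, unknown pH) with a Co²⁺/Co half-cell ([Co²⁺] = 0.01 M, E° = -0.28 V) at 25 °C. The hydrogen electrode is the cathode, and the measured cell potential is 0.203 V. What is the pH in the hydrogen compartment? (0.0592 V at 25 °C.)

pH = 2.26

E°_cell = 0.28 V and n = 2.
log Q = n(E° − E)/0.0592 = 2×(0.28 − 0.203)/0.0592 = 2.601.
With Q = [Co²⁺]·P(H₂) / [H⁺]^2, solving for [H⁺] gives log[H⁺] = -2.256, so pH = 2.26.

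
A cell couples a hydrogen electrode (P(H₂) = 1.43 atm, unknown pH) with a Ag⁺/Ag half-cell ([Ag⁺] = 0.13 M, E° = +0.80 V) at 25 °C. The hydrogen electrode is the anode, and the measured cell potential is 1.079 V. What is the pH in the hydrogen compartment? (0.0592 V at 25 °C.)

pH = 5.52

E°_cell = 0.80 V and n = 2.
log Q = n(E° − E)/0.0592 = 2×(0.80 − 1.079)/0.0592 = -9.426.
With Q = [H⁺]^2 / ([Ag⁺]^2·P(H₂)), solving for [H⁺] gives log[H⁺] = -5.521, so pH = 5.52.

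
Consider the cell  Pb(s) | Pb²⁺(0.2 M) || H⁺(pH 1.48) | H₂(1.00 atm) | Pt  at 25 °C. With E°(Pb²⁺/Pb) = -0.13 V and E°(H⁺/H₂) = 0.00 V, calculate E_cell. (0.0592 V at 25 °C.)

0.063 V

The hydrogen couple is the cathode, so E°_cell = 0.13 V; n = 2.
[H⁺] = 10^(−1.48) = 0.033 M, and Q = [Pb²⁺]·P(H₂) / [H⁺]^2 = 182.
E = E° − (0.0592/2) log Q = 0.13 − (0.0592/2)(2.261) = 0.063 V.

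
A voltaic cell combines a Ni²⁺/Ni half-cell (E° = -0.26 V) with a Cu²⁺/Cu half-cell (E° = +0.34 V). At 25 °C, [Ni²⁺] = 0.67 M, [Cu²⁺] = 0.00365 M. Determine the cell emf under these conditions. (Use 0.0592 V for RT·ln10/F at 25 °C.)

The Cu²⁺/Cu couple has the higher reduction potential and acts as the cathode, so E°_cell = +0.34 − (-0.26) = 0.60 V.
Balancing electrons gives n = 2; the reaction quotient is Q = [Ni²⁺]/[Cu²⁺] = 184.
At 25 °C, E = E° − (0.0592/n) log Q = 0.60 − (0.0592/2)(2.264) = 0.600 − 0.067 = 0.533 V.

0.533 V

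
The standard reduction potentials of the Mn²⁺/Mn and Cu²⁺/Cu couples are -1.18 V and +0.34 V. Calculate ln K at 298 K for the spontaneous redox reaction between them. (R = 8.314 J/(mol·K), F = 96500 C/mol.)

ln K = 118.4

E°_cell = +0.34 − (-1.18) = 1.52 V, with n = 2 electrons transferred.
At equilibrium E = 0, so the Nernst equation gives ln K = nFE°/RT = (2)(96500)(1.52)/((8.314)(298)) = 118.41.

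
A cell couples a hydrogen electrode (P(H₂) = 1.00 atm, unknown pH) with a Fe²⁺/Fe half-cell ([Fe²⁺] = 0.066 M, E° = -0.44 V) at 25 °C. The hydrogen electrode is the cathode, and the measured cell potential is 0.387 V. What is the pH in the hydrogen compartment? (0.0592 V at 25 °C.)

E°_cell = 0.44 V and n = 2.
log Q = n(E° − E)/0.0592 = 2×(0.44 − 0.387)/0.0592 = 1.791.
With Q = [Fe²⁺]·P(H₂) / [H⁺]^2, solving for [H⁺] gives log[H⁺] = -1.485, so pH = 1.49.

pH = 1.49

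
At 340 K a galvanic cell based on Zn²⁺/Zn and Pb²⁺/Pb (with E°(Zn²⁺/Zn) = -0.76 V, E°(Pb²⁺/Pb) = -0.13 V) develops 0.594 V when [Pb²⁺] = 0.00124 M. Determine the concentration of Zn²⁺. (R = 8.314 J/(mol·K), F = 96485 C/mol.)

From the Nernst equation, ln Q = nF(E° − E)/RT = 2×96485×(0.63 − 0.594)/(8.314×340) = 2.458, so Q = 11.7.
With Q = [Zn²⁺]/[Pb²⁺] and the known concentrations, [Zn²⁺] in the numerator gives [Zn²⁺] = 0.014 M.

0.014 M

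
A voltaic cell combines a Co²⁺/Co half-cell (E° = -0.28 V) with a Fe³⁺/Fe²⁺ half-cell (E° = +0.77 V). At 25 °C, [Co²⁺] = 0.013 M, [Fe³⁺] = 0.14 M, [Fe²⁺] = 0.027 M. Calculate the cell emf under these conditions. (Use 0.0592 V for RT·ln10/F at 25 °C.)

The Fe³⁺/Fe²⁺ couple has the higher reduction potential and acts as the cathode, so E°_cell = +0.77 − (-0.28) = 1.05 V.
Balancing electrons gives n = 2; the reaction quotient is Q = [Co²⁺]·[Fe²⁺]^2/[Fe³⁺]^2 = 4.84 × 10^-4.
At 25 °C, E = E° − (0.0592/n) log Q = 1.05 − (0.0592/2)(-3.316) = 1.050 + 0.098 = 1.148 V.

1.15 V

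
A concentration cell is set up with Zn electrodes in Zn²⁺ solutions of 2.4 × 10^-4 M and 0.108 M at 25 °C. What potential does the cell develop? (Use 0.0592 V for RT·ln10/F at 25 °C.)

0.079 V

Both half-cells are Zn²⁺/Zn, so E°_cell = 0. The concentrated side is the cathode; the cell reaction moves Zn²⁺ from high to low concentration with n = 2.
Q = [Zn²⁺]_dilute/[Zn²⁺]_conc = 2.4 × 10^-4/0.108 = 0.00222.
E = 0 − (0.0592/2) log Q = −(0.0592/2)(-2.653) = 0.0785 V.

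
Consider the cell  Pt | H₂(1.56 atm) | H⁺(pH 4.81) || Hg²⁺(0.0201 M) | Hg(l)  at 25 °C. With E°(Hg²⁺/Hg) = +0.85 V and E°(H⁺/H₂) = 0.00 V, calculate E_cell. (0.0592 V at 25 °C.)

The Hg²⁺/Hg couple is the cathode, so E°_cell = 0.85 V; n = 2.
[H⁺] = 10^(−4.81) = 1.5 × 10^-5 M, and Q = [H⁺]^2 / ([Hg²⁺]·P(H₂)) = 7.65 × 10^-9.
E = E° − (0.0592/2) log Q = 0.85 − (0.0592/2)(-8.116) = 1.090 V.

1.09 V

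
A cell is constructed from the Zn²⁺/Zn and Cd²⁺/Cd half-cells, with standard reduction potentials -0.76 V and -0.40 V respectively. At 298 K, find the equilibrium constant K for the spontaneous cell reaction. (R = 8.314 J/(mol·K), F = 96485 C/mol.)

E°_cell = -0.40 − (-0.76) = 0.36 V, with n = 2 electrons transferred.
At equilibrium E = 0, so the Nernst equation gives ln K = nFE°/RT = (2)(96485)(0.36)/((8.314)(298)) = 28.04.
K = e^28.04 = 1.5 × 10^12.

1.5 × 10^12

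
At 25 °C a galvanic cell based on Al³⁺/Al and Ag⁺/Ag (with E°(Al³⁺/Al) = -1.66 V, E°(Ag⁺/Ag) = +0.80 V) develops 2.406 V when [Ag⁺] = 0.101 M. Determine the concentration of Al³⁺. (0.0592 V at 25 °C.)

0.56 M

From the Nernst equation, log Q = n(E° − E)/0.0592 = 3(2.46 − 2.406)/0.0592 = 2.736, so Q = 545.
With Q = [Al³⁺]/[Ag⁺]^3 and the known concentrations, [Al³⁺] in the numerator gives [Al³⁺] = 0.56 M.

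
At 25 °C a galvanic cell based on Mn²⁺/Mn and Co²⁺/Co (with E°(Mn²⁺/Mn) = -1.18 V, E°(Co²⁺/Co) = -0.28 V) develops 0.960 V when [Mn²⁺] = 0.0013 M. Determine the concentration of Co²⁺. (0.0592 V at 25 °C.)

From the Nernst equation, log Q = n(E° − E)/0.0592 = 2(0.90 − 0.960)/0.0592 = -2.027, so Q = 0.00940.
With Q = [Mn²⁺]/[Co²⁺] and the known concentrations, [Co²⁺] in the denominator gives [Co²⁺] = 0.14 M.

0.14 M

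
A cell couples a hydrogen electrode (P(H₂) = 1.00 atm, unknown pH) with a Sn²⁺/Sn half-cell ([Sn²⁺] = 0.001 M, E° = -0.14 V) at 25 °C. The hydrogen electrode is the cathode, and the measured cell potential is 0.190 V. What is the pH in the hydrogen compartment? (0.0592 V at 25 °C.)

E°_cell = 0.14 V and n = 2.
log Q = n(E° − E)/0.0592 = 2×(0.14 − 0.190)/0.0592 = -1.689.
With Q = [Sn²⁺]·P(H₂) / [H⁺]^2, solving for [H⁺] gives log[H⁺] = -0.655, so pH = 0.66.

pH = 0.66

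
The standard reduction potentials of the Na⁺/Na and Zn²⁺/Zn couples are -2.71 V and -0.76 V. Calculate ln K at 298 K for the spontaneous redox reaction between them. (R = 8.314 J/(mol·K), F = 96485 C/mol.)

ln K = 151.9

E°_cell = -0.76 − (-2.71) = 1.95 V, with n = 2 electrons transferred.
At equilibrium E = 0, so the Nernst equation gives ln K = nFE°/RT = (2)(96485)(1.95)/((8.314)(298)) = 151.88.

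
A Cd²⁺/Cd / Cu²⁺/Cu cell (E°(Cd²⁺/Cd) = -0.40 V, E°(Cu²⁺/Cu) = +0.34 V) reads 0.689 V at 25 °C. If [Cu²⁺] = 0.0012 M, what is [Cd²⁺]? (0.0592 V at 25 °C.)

0.063 M

From the Nernst equation, log Q = n(E° − E)/0.0592 = 2(0.74 − 0.689)/0.0592 = 1.723, so Q = 52.8.
With Q = [Cd²⁺]/[Cu²⁺] and the known concentrations, [Cd²⁺] in the numerator gives [Cd²⁺] = 0.063 M.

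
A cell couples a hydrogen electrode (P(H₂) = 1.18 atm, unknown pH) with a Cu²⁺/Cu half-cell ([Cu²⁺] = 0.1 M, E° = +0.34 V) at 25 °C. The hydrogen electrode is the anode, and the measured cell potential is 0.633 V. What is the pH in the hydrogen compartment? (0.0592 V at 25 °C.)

E°_cell = 0.34 V and n = 2.
log Q = n(E° − E)/0.0592 = 2×(0.34 − 0.633)/0.0592 = -9.899.
With Q = [H⁺]^2 / ([Cu²⁺]·P(H₂)), solving for [H⁺] gives log[H⁺] = -5.413, so pH = 5.41.

pH = 5.41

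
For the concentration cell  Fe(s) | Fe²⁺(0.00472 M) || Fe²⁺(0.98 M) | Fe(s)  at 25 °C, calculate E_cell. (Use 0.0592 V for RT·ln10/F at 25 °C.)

Both half-cells are Fe²⁺/Fe, so E°_cell = 0. The concentrated side is the cathode; the cell reaction moves Fe²⁺ from high to low concentration with n = 2.
Q = [Fe²⁺]_dilute/[Fe²⁺]_conc = 0.00472/0.98 = 0.00482.
E = 0 − (0.0592/2) log Q = −(0.0592/2)(-2.317) = 0.0686 V.

0.069 V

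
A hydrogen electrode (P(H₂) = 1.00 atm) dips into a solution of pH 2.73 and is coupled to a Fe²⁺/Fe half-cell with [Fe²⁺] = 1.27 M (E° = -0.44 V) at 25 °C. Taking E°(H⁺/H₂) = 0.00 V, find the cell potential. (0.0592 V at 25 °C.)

The hydrogen couple is the cathode, so E°_cell = 0.44 V; n = 2.
[H⁺] = 10^(−2.73) = 0.0019 M, and Q = [Fe²⁺]·P(H₂) / [H⁺]^2 = 3.66 × 10^5.
E = E° − (0.0592/2) log Q = 0.44 − (0.0592/2)(5.564) = 0.275 V.

0.28 V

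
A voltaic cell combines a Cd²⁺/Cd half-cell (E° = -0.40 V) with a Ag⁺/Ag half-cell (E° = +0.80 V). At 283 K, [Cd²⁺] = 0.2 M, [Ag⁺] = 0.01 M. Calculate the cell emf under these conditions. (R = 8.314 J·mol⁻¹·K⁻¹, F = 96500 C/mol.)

The Ag⁺/Ag couple has the higher reduction potential and acts as the cathode, so E°_cell = +0.80 − (-0.40) = 1.20 V.
Balancing electrons gives n = 2; the reaction quotient is Q = [Cd²⁺]/[Ag⁺]^2 = 2000.
E = E° − (RT/nF) ln Q = 1.20 − (8.314×283)/(2×96500) × (7.601) = 1.200 − 0.093 = 1.107 V.

1.11 V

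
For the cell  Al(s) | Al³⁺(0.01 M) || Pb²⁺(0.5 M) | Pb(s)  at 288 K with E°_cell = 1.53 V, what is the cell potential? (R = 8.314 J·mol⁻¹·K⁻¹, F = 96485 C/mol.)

1.56 V

Balancing electrons gives n = 6; the reaction quotient is Q = [Al³⁺]^2/[Pb²⁺]^3 = 8 × 10^-4.
E = E° − (RT/nF) ln Q = 1.53 − (8.314×288)/(6×96485) × (-7.131) = 1.530 + 0.029 = 1.559 V.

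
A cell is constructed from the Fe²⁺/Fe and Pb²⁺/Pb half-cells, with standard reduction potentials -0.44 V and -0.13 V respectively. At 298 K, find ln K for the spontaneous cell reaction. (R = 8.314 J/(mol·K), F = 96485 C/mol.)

E°_cell = -0.13 − (-0.44) = 0.31 V, with n = 2 electrons transferred.
At equilibrium E = 0, so the Nernst equation gives ln K = nFE°/RT = (2)(96485)(0.31)/((8.314)(298)) = 24.14.

ln K = 24.1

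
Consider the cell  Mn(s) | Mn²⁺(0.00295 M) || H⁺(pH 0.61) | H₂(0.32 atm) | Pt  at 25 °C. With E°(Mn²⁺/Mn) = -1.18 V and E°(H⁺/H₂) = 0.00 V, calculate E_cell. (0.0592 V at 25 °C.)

1.23 V

The hydrogen couple is the cathode, so E°_cell = 1.18 V; n = 2.
[H⁺] = 10^(−0.61) = 0.25 M, and Q = [Mn²⁺]·P(H₂) / [H⁺]^2 = 0.0157.
E = E° − (0.0592/2) log Q = 1.18 − (0.0592/2)(-1.805) = 1.233 V.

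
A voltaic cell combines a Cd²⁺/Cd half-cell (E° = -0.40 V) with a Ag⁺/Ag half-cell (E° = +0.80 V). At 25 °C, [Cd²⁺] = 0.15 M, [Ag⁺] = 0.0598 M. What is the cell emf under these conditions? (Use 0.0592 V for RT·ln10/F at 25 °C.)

The Ag⁺/Ag couple has the higher reduction potential and acts as the cathode, so E°_cell = +0.80 − (-0.40) = 1.20 V.
Balancing electrons gives n = 2; the reaction quotient is Q = [Cd²⁺]/[Ag⁺]^2 = 41.9.
At 25 °C, E = E° − (0.0592/n) log Q = 1.20 − (0.0592/2)(1.623) = 1.200 − 0.048 = 1.152 V.

1.15 V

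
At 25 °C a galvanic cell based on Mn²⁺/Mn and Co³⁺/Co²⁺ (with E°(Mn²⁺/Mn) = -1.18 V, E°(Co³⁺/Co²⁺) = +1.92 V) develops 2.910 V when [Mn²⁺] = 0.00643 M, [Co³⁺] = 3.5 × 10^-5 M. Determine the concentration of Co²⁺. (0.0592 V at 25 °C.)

0.71 M

From the Nernst equation, log Q = n(E° − E)/0.0592 = 2(3.10 − 2.910)/0.0592 = 6.419, so Q = 2.62 × 10^6.
With Q = [Mn²⁺]·[Co²⁺]^2/[Co³⁺]^2 and the known concentrations, [Co²⁺]^2 in the numerator gives [Co²⁺] = 0.71 M.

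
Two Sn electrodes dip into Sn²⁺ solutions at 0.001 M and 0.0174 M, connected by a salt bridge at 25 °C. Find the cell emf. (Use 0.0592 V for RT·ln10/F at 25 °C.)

Both half-cells are Sn²⁺/Sn, so E°_cell = 0. The concentrated side is the cathode; the cell reaction moves Sn²⁺ from high to low concentration with n = 2.
Q = [Sn²⁺]_dilute/[Sn²⁺]_conc = 0.001/0.0174 = 0.0575.
E = 0 − (0.0592/2) log Q = −(0.0592/2)(-1.241) = 0.0367 V.

0.037 V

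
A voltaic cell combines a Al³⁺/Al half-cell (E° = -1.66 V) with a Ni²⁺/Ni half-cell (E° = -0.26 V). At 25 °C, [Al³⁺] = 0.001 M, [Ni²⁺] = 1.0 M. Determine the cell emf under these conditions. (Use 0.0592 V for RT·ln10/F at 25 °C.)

The Ni²⁺/Ni couple has the higher reduction potential and acts as the cathode, so E°_cell = -0.26 − (-1.66) = 1.40 V.
Balancing electrons gives n = 6; the reaction quotient is Q = [Al³⁺]^2/[Ni²⁺]^3 = 1 × 10^-6.
At 25 °C, E = E° − (0.0592/n) log Q = 1.40 − (0.0592/6)(-6.000) = 1.400 + 0.059 = 1.459 V.

1.46 V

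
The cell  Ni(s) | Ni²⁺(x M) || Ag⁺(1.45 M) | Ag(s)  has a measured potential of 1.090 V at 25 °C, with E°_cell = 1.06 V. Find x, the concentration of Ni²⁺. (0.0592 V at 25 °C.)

From the Nernst equation, log Q = n(E° − E)/0.0592 = 2(1.06 − 1.090)/0.0592 = -1.014, so Q = 0.0969.
With Q = [Ni²⁺]/[Ag⁺]^2 and the known concentrations, [Ni²⁺] in the numerator gives [Ni²⁺] = 0.2 M.

0.2 M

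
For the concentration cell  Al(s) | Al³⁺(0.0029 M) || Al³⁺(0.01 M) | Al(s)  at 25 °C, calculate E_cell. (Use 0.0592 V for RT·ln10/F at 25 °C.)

Both half-cells are Al³⁺/Al, so E°_cell = 0. The concentrated side is the cathode; the cell reaction moves Al³⁺ from high to low concentration with n = 3.
Q = [Al³⁺]_dilute/[Al³⁺]_conc = 0.0029/0.01 = 0.290.
E = 0 − (0.0592/3) log Q = −(0.0592/3)(-0.538) = 0.0106 V.

0.011 V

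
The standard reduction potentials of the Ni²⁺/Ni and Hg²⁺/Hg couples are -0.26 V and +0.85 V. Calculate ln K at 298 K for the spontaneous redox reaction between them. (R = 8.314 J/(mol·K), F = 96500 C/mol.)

ln K = 86.5

E°_cell = +0.85 − (-0.26) = 1.11 V, with n = 2 electrons transferred.
At equilibrium E = 0, so the Nernst equation gives ln K = nFE°/RT = (2)(96500)(1.11)/((8.314)(298)) = 86.47.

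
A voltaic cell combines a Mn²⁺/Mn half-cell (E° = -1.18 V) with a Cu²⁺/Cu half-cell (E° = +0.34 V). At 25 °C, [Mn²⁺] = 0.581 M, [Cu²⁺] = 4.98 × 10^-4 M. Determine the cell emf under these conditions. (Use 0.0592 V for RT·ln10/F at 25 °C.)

1.43 V

The Cu²⁺/Cu couple has the higher reduction potential and acts as the cathode, so E°_cell = +0.34 − (-1.18) = 1.52 V.
Balancing electrons gives n = 2; the reaction quotient is Q = [Mn²⁺]/[Cu²⁺] = 1170.
At 25 °C, E = E° − (0.0592/n) log Q = 1.52 − (0.0592/2)(3.067) = 1.520 − 0.091 = 1.429 V.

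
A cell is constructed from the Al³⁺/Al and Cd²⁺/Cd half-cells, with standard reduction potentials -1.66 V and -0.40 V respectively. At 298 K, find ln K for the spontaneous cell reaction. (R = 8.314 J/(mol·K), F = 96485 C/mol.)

ln K = 294.4

E°_cell = -0.40 − (-1.66) = 1.26 V, with n = 6 electrons transferred.
At equilibrium E = 0, so the Nernst equation gives ln K = nFE°/RT = (6)(96485)(1.26)/((8.314)(298)) = 294.41.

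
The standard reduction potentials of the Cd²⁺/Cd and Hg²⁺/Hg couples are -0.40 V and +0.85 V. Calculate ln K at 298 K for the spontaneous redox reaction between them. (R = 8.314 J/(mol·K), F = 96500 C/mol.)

E°_cell = +0.85 − (-0.40) = 1.25 V, with n = 2 electrons transferred.
At equilibrium E = 0, so the Nernst equation gives ln K = nFE°/RT = (2)(96500)(1.25)/((8.314)(298)) = 97.37.

ln K = 97.4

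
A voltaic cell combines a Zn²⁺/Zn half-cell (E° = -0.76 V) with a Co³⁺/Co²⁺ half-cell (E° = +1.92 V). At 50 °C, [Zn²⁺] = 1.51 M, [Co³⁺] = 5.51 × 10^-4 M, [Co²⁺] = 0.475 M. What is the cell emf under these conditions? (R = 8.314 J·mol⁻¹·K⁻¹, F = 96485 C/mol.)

2.49 V

The Co³⁺/Co²⁺ couple has the higher reduction potential and acts as the cathode, so E°_cell = +1.92 − (-0.76) = 2.68 V.
Balancing electrons gives n = 2; the reaction quotient is Q = [Zn²⁺]·[Co²⁺]^2/[Co³⁺]^2 = 1.12 × 10^6.
E = E° − (RT/nF) ln Q = 2.68 − (8.314×323)/(2×96485) × (13.931) = 2.680 − 0.194 = 2.486 V.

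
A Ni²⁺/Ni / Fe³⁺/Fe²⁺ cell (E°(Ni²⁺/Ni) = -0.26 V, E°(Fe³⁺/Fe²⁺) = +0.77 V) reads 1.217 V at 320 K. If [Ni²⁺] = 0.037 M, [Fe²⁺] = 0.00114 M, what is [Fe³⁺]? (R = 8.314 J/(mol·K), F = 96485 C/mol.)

0.19 M

From the Nernst equation, ln Q = nF(E° − E)/RT = 2×96485×(1.03 − 1.217)/(8.314×320) = -13.563, so Q = 1.29 × 10^-6.
With Q = [Ni²⁺]·[Fe²⁺]^2/[Fe³⁺]^2 and the known concentrations, [Fe³⁺]^2 in the denominator gives [Fe³⁺] = 0.19 M.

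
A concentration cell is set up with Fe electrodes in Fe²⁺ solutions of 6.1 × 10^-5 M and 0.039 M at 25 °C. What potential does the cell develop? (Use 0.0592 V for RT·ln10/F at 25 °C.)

0.083 V

Both half-cells are Fe²⁺/Fe, so E°_cell = 0. The concentrated side is the cathode; the cell reaction moves Fe²⁺ from high to low concentration with n = 2.
Q = [Fe²⁺]_dilute/[Fe²⁺]_conc = 6.1 × 10^-5/0.039 = 0.00156.
E = 0 − (0.0592/2) log Q = −(0.0592/2)(-2.806) = 0.0831 V.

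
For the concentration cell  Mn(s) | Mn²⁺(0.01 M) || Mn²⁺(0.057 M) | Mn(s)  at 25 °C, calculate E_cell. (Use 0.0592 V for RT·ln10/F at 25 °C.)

Both half-cells are Mn²⁺/Mn, so E°_cell = 0. The concentrated side is the cathode; the cell reaction moves Mn²⁺ from high to low concentration with n = 2.
Q = [Mn²⁺]_dilute/[Mn²⁺]_conc = 0.01/0.057 = 0.175.
E = 0 − (0.0592/2) log Q = −(0.0592/2)(-0.756) = 0.0224 V.

0.022 V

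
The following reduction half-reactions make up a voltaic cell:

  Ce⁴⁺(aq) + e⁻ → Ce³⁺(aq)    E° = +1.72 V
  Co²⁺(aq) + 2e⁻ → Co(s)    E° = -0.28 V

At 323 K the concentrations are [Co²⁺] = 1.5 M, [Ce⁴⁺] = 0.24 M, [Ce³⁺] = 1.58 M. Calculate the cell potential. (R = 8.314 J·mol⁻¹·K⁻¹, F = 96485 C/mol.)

1.94 V

The Ce⁴⁺/Ce³⁺ couple has the higher reduction potential and acts as the cathode, so E°_cell = +1.72 − (-0.28) = 2.00 V.
Balancing electrons gives n = 2; the reaction quotient is Q = [Co²⁺]·[Ce³⁺]^2/[Ce⁴⁺]^2 = 65.0.
E = E° − (RT/nF) ln Q = 2.00 − (8.314×323)/(2×96485) × (4.175) = 2.000 − 0.058 = 1.942 V.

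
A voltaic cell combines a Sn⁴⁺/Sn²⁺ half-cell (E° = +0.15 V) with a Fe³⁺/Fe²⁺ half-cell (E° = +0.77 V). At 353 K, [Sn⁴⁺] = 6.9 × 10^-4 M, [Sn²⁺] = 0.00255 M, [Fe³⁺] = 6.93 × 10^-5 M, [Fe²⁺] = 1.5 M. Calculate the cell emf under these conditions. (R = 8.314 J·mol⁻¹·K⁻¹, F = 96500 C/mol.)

The Fe³⁺/Fe²⁺ couple has the higher reduction potential and acts as the cathode, so E°_cell = +0.77 − (+0.15) = 0.62 V.
Balancing electrons gives n = 2; the reaction quotient is Q = [Sn⁴⁺]·[Fe²⁺]^2/([Sn²⁺]·[Fe³⁺]^2) = 1.27 × 10^8.
E = E° − (RT/nF) ln Q = 0.62 − (8.314×353)/(2×96500) × (18.658) = 0.620 − 0.284 = 0.336 V.

0.336 V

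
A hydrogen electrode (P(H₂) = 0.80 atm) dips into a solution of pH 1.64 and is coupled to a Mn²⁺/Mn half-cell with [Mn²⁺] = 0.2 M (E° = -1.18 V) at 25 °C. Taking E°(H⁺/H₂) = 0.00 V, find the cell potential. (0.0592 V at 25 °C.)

1.11 V

The hydrogen couple is the cathode, so E°_cell = 1.18 V; n = 2.
[H⁺] = 10^(−1.64) = 0.023 M, and Q = [Mn²⁺]·P(H₂) / [H⁺]^2 = 305.
E = E° − (0.0592/2) log Q = 1.18 − (0.0592/2)(2.484) = 1.106 V.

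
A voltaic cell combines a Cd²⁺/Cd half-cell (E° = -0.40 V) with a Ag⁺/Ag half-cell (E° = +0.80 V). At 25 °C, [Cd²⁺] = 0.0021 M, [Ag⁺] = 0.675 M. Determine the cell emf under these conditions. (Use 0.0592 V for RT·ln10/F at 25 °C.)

1.27 V

The Ag⁺/Ag couple has the higher reduction potential and acts as the cathode, so E°_cell = +0.80 − (-0.40) = 1.20 V.
Balancing electrons gives n = 2; the reaction quotient is Q = [Cd²⁺]/[Ag⁺]^2 = 0.00461.
At 25 °C, E = E° − (0.0592/n) log Q = 1.20 − (0.0592/2)(-2.336) = 1.200 + 0.069 = 1.269 V.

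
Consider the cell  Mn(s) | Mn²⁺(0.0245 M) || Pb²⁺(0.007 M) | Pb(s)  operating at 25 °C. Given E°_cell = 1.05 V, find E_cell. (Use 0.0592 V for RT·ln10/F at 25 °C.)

1.03 V

Balancing electrons gives n = 2; the reaction quotient is Q = [Mn²⁺]/[Pb²⁺] = 3.50.
At 25 °C, E = E° − (0.0592/n) log Q = 1.05 − (0.0592/2)(0.544) = 1.050 − 0.016 = 1.034 V.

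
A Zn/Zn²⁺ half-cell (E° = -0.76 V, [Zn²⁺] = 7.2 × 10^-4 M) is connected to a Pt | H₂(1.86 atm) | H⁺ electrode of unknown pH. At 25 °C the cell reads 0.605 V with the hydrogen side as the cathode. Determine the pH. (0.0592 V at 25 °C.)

pH = 4.05

E°_cell = 0.76 V and n = 2.
log Q = n(E° − E)/0.0592 = 2×(0.76 − 0.605)/0.0592 = 5.236.
With Q = [Zn²⁺]·P(H₂) / [H⁺]^2, solving for [H⁺] gives log[H⁺] = -4.055, so pH = 4.05.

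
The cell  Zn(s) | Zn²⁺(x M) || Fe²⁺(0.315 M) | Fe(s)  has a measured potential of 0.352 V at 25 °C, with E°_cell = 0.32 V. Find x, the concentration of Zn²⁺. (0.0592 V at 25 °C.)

From the Nernst equation, log Q = n(E° − E)/0.0592 = 2(0.32 − 0.352)/0.0592 = -1.081, so Q = 0.0830.
With Q = [Zn²⁺]/[Fe²⁺] and the known concentrations, [Zn²⁺] in the numerator gives [Zn²⁺] = 0.026 M.

0.026 M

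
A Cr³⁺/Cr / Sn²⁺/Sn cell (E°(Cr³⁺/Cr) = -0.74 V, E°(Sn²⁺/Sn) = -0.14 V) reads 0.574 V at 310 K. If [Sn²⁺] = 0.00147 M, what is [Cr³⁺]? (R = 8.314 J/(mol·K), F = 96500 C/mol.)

0.001 M

From the Nernst equation, ln Q = nF(E° − E)/RT = 6×96500×(0.60 − 0.574)/(8.314×310) = 5.841, so Q = 344.
With Q = [Cr³⁺]^2/[Sn²⁺]^3 and the known concentrations, [Cr³⁺]^2 in the numerator gives [Cr³⁺] = 0.001 M.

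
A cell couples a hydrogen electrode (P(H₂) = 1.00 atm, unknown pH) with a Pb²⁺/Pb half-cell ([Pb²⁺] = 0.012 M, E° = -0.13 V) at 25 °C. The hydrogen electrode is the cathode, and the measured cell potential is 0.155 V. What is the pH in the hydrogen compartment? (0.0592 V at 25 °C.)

pH = 0.54

E°_cell = 0.13 V and n = 2.
log Q = n(E° − E)/0.0592 = 2×(0.13 − 0.155)/0.0592 = -0.845.
With Q = [Pb²⁺]·P(H₂) / [H⁺]^2, solving for [H⁺] gives log[H⁺] = -0.538, so pH = 0.54.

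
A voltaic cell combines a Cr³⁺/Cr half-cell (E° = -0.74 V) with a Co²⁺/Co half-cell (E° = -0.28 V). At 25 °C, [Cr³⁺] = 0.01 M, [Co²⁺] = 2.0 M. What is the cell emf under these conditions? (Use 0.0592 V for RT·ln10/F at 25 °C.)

The Co²⁺/Co couple has the higher reduction potential and acts as the cathode, so E°_cell = -0.28 − (-0.74) = 0.46 V.
Balancing electrons gives n = 6; the reaction quotient is Q = [Cr³⁺]^2/[Co²⁺]^3 = 1.25 × 10^-5.
At 25 °C, E = E° − (0.0592/n) log Q = 0.46 − (0.0592/6)(-4.903) = 0.460 + 0.048 = 0.508 V.

0.508 V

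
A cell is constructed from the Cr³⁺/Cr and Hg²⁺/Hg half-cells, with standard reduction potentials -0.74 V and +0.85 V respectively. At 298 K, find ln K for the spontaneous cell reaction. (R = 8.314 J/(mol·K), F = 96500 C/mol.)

E°_cell = +0.85 − (-0.74) = 1.59 V, with n = 6 electrons transferred.
At equilibrium E = 0, so the Nernst equation gives ln K = nFE°/RT = (6)(96500)(1.59)/((8.314)(298)) = 371.58.

ln K = 371.6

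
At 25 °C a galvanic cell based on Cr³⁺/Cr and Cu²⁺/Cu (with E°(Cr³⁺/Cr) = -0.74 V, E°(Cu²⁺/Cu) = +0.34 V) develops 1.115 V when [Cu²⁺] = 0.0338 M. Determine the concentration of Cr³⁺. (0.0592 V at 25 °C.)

1 × 10^-4 M

From the Nernst equation, log Q = n(E° − E)/0.0592 = 6(1.08 − 1.115)/0.0592 = -3.547, so Q = 2.84 × 10^-4.
With Q = [Cr³⁺]^2/[Cu²⁺]^3 and the known concentrations, [Cr³⁺]^2 in the numerator gives [Cr³⁺] = 1 × 10^-4 M.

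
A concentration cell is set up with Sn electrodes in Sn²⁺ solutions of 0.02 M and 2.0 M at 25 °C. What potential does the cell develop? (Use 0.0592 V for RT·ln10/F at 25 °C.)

Both half-cells are Sn²⁺/Sn, so E°_cell = 0. The concentrated side is the cathode; the cell reaction moves Sn²⁺ from high to low concentration with n = 2.
Q = [Sn²⁺]_dilute/[Sn²⁺]_conc = 0.02/2.0 = 0.0100.
E = 0 − (0.0592/2) log Q = −(0.0592/2)(-2.000) = 0.0592 V.

0.059 V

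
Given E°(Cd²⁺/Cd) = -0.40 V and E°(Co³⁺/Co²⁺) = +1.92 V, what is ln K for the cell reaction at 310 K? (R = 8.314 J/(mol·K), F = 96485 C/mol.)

E°_cell = +1.92 − (-0.40) = 2.32 V, with n = 2 electrons transferred.
At equilibrium E = 0, so the Nernst equation gives ln K = nFE°/RT = (2)(96485)(2.32)/((8.314)(310)) = 173.70.

ln K = 173.7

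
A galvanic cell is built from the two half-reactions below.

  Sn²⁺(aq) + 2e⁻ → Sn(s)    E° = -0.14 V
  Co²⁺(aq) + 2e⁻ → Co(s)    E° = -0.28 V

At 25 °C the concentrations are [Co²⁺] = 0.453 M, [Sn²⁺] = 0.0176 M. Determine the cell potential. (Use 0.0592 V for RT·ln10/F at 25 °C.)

0.098 V

The Sn²⁺/Sn couple has the higher reduction potential and acts as the cathode, so E°_cell = -0.14 − (-0.28) = 0.14 V.
Balancing electrons gives n = 2; the reaction quotient is Q = [Co²⁺]/[Sn²⁺] = 25.7.
At 25 °C, E = E° − (0.0592/n) log Q = 0.14 − (0.0592/2)(1.411) = 0.140 − 0.042 = 0.098 V.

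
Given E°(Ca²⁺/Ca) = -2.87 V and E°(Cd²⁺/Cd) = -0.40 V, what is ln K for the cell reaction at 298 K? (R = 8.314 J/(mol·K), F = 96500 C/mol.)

E°_cell = -0.40 − (-2.87) = 2.47 V, with n = 2 electrons transferred.
At equilibrium E = 0, so the Nernst equation gives ln K = nFE°/RT = (2)(96500)(2.47)/((8.314)(298)) = 192.41.

ln K = 192.4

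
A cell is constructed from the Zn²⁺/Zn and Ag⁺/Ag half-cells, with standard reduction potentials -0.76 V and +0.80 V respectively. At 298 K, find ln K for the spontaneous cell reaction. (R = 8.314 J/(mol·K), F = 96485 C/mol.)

ln K = 121.5

E°_cell = +0.80 − (-0.76) = 1.56 V, with n = 2 electrons transferred.
At equilibrium E = 0, so the Nernst equation gives ln K = nFE°/RT = (2)(96485)(1.56)/((8.314)(298)) = 121.50.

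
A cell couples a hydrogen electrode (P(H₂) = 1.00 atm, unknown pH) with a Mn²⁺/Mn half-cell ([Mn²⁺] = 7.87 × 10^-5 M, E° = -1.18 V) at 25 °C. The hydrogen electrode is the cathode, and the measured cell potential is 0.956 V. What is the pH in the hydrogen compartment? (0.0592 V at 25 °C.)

E°_cell = 1.18 V and n = 2.
log Q = n(E° − E)/0.0592 = 2×(1.18 − 0.956)/0.0592 = 7.568.
With Q = [Mn²⁺]·P(H₂) / [H⁺]^2, solving for [H⁺] gives log[H⁺] = -5.836, so pH = 5.84.

pH = 5.84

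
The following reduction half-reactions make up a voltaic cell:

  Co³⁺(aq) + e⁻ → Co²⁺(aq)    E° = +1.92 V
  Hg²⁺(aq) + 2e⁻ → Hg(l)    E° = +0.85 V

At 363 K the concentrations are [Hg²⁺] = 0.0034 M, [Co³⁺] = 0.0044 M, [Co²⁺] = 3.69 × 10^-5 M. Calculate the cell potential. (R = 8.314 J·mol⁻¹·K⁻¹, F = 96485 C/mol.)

The Co³⁺/Co²⁺ couple has the higher reduction potential and acts as the cathode, so E°_cell = +1.92 − (+0.85) = 1.07 V.
Balancing electrons gives n = 2; the reaction quotient is Q = [Hg²⁺]·[Co²⁺]^2/[Co³⁺]^2 = 2.39 × 10^-7.
E = E° − (RT/nF) ln Q = 1.07 − (8.314×363)/(2×96485) × (-15.246) = 1.070 + 0.238 = 1.308 V.

1.31 V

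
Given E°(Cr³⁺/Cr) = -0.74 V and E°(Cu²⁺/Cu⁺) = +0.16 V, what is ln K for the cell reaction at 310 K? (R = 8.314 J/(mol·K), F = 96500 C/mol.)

E°_cell = +0.16 − (-0.74) = 0.90 V, with n = 3 electrons transferred.
At equilibrium E = 0, so the Nernst equation gives ln K = nFE°/RT = (3)(96500)(0.90)/((8.314)(310)) = 101.09.

ln K = 101.1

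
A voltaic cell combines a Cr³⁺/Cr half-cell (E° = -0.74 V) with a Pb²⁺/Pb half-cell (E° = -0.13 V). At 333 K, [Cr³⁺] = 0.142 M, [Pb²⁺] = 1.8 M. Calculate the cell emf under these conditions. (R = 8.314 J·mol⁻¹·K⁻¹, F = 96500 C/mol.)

The Pb²⁺/Pb couple has the higher reduction potential and acts as the cathode, so E°_cell = -0.13 − (-0.74) = 0.61 V.
Balancing electrons gives n = 6; the reaction quotient is Q = [Cr³⁺]^2/[Pb²⁺]^3 = 0.00346.
E = E° − (RT/nF) ln Q = 0.61 − (8.314×333)/(6×96500) × (-5.667) = 0.610 + 0.027 = 0.637 V.

0.637 V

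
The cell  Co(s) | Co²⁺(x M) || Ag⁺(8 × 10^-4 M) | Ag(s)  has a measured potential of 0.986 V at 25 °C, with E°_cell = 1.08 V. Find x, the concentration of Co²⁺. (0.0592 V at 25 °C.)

From the Nernst equation, log Q = n(E° − E)/0.0592 = 2(1.08 − 0.986)/0.0592 = 3.176, so Q = 1500.
With Q = [Co²⁺]/[Ag⁺]^2 and the known concentrations, [Co²⁺] in the numerator gives [Co²⁺] = 9.6 × 10^-4 M.

9.6 × 10^-4 M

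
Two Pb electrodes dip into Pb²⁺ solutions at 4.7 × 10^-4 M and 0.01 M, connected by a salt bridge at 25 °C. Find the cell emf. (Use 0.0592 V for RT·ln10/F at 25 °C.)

Both half-cells are Pb²⁺/Pb, so E°_cell = 0. The concentrated side is the cathode; the cell reaction moves Pb²⁺ from high to low concentration with n = 2.
Q = [Pb²⁺]_dilute/[Pb²⁺]_conc = 4.7 × 10^-4/0.01 = 0.0470.
E = 0 − (0.0592/2) log Q = −(0.0592/2)(-1.328) = 0.0393 V.

0.039 V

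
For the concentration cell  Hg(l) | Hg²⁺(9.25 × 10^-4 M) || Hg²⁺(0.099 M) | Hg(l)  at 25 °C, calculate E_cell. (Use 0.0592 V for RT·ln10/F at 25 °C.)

Both half-cells are Hg²⁺/Hg, so E°_cell = 0. The concentrated side is the cathode; the cell reaction moves Hg²⁺ from high to low concentration with n = 2.
Q = [Hg²⁺]_dilute/[Hg²⁺]_conc = 9.25 × 10^-4/0.099 = 0.00934.
E = 0 − (0.0592/2) log Q = −(0.0592/2)(-2.029) = 0.0601 V.

0.060 V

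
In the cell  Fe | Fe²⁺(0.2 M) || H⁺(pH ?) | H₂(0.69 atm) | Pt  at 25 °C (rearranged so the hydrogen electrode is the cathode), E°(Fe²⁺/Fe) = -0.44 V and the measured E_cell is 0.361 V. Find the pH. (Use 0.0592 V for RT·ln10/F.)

pH = 1.76

E°_cell = 0.44 V and n = 2.
log Q = n(E° − E)/0.0592 = 2×(0.44 − 0.361)/0.0592 = 2.669.
With Q = [Fe²⁺]·P(H₂) / [H⁺]^2, solving for [H⁺] gives log[H⁺] = -1.765, so pH = 1.76.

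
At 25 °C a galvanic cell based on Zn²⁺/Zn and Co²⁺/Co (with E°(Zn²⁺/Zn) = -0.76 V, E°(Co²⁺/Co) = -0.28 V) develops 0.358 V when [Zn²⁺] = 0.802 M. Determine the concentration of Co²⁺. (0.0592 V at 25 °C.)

From the Nernst equation, log Q = n(E° − E)/0.0592 = 2(0.48 − 0.358)/0.0592 = 4.122, so Q = 1.32 × 10^4.
With Q = [Zn²⁺]/[Co²⁺] and the known concentrations, [Co²⁺] in the denominator gives [Co²⁺] = 6.1 × 10^-5 M.

6.1 × 10^-5 M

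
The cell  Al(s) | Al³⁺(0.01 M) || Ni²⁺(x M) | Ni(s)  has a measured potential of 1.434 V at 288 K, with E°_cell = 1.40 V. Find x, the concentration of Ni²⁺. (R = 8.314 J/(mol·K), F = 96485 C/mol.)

From the Nernst equation, ln Q = nF(E° − E)/RT = 6×96485×(1.40 − 1.434)/(8.314×288) = -8.220, so Q = 2.69 × 10^-4.
With Q = [Al³⁺]^2/[Ni²⁺]^3 and the known concentrations, [Ni²⁺]^3 in the denominator gives [Ni²⁺] = 0.72 M.

0.72 M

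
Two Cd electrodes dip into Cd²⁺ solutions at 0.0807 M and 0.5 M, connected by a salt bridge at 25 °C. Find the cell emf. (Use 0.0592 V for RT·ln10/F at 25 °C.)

Both half-cells are Cd²⁺/Cd, so E°_cell = 0. The concentrated side is the cathode; the cell reaction moves Cd²⁺ from high to low concentration with n = 2.
Q = [Cd²⁺]_dilute/[Cd²⁺]_conc = 0.0807/0.5 = 0.161.
E = 0 − (0.0592/2) log Q = −(0.0592/2)(-0.792) = 0.0234 V.

0.023 V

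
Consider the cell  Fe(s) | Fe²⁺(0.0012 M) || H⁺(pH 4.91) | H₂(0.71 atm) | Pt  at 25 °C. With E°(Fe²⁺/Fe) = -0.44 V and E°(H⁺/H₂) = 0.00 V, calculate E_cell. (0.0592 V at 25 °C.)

0.24 V

The hydrogen couple is the cathode, so E°_cell = 0.44 V; n = 2.
[H⁺] = 10^(−4.91) = 1.2 × 10^-5 M, and Q = [Fe²⁺]·P(H₂) / [H⁺]^2 = 5.63 × 10^6.
E = E° − (0.0592/2) log Q = 0.44 − (0.0592/2)(6.750) = 0.240 V.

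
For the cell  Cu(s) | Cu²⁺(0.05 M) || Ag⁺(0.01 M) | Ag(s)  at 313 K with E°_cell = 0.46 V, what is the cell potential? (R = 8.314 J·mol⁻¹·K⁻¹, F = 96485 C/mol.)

0.376 V

Balancing electrons gives n = 2; the reaction quotient is Q = [Cu²⁺]/[Ag⁺]^2 = 500.
E = E° − (RT/nF) ln Q = 0.46 − (8.314×313)/(2×96485) × (6.215) = 0.460 − 0.084 = 0.376 V.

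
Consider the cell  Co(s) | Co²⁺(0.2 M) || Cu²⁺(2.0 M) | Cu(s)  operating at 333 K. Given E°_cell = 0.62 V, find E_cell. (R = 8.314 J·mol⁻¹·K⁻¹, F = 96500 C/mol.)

0.653 V

Balancing electrons gives n = 2; the reaction quotient is Q = [Co²⁺]/[Cu²⁺] = 0.100.
E = E° − (RT/nF) ln Q = 0.62 − (8.314×333)/(2×96500) × (-2.303) = 0.620 + 0.033 = 0.653 V.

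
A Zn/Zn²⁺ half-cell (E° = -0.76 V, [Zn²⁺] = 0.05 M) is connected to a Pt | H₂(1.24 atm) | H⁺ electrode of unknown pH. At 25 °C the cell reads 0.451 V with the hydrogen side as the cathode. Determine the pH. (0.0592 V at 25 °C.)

pH = 5.82

E°_cell = 0.76 V and n = 2.
log Q = n(E° − E)/0.0592 = 2×(0.76 − 0.451)/0.0592 = 10.439.
With Q = [Zn²⁺]·P(H₂) / [H⁺]^2, solving for [H⁺] gives log[H⁺] = -5.823, so pH = 5.82.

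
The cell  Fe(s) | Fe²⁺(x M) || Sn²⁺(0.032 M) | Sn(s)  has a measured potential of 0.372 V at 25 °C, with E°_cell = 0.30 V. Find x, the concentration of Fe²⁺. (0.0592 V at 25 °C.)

From the Nernst equation, log Q = n(E° − E)/0.0592 = 2(0.30 − 0.372)/0.0592 = -2.432, so Q = 0.00369.
With Q = [Fe²⁺]/[Sn²⁺] and the known concentrations, [Fe²⁺] in the numerator gives [Fe²⁺] = 1.2 × 10^-4 M.

1.2 × 10^-4 M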